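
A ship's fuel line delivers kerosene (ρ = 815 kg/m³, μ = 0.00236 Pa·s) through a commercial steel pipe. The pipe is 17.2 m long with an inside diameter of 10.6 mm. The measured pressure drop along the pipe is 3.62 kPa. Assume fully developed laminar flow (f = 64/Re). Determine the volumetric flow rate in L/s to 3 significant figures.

For laminar flow, f = 64/Re with Re = ρVD/μ, so Darcy-Weisbach reduces to ΔP = 32μLV/D². Solving for V: V = ΔP·D²/(32μL) = 3620·(0.0106)²/(32·0.00236·17.2) = 0.3131 m/s.
Check: Re = ρVD/μ = 815·0.3131·0.0106/0.00236 = 1146 < 2300, so the laminar assumption holds.
Q = V·A = 0.3131·(π/4·0.0106²) = 2.763e-05 m³/s = 0.0276 L/s.

Q ≈ 0.0276 L/s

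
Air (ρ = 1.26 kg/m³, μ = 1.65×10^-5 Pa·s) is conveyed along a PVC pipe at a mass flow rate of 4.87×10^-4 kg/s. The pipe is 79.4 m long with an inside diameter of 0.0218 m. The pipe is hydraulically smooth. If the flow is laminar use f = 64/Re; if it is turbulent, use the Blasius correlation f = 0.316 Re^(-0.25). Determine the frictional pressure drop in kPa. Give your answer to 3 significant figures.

ΔP ≈ 0.0913 kPa

A = πD²/4 = π(0.0218)²/4 = 0.0003733 m²; mean velocity V = ṁ/(ρA) = 0.000487/(1.26 · 0.0003733) = 1.036 m/s.
Reynolds number Re = ρVD/μ = 1.26 · 1.036 · 0.0218 / 1.65e-05 = 1724.
Re < 2300 → laminar flow, so f = 64/Re = 64/1724 = 0.03713 (the turbulent correlation is not needed).
Darcy-Weisbach: ΔP = f(L/D)(ρV²/2) = 0.03713·(79.4/0.0218)·(1.26·1.036²/2) = 0.03713·3642·0.6755 = 91.35 Pa.
ΔP = 91.35 Pa = 0.0913 kPa.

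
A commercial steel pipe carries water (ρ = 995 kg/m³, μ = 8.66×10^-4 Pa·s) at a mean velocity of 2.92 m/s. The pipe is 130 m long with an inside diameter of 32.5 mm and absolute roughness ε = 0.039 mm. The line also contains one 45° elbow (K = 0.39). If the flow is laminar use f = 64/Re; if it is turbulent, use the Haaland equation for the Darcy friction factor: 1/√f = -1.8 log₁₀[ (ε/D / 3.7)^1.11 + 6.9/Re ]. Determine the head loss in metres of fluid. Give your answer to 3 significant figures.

Reynolds number Re = ρVD/μ = 995 · 2.92 · 0.0325 / 0.000866 = 1.09e+05.
Re > 4000 → turbulent. Relative roughness ε/D = 3.9e-05/0.0325 = 0.0012. Haaland: 1/√f = -1.8 log₁₀[(0.0012/3.7)^1.11 + 6.9/1.09e+05] = -1.8 log₁₀[0.000134 + 6.33e-05] = 6.669, so f = 0.02249.
Total minor-loss coefficient ΣK = 1·0.39 = 0.39.
ΔP = [f·L/D + ΣK]·(ρV²/2) = [0.02249·130/0.0325 + 0.39]·(995·2.92²/2) = [89.94 + 0.39]·4242 = 3.832e+05 Pa.
Head loss h_f = ΔP/(ρg) = 3.832e+05/(995·9.81) = 39.3 m.

h_f ≈ 39.3 m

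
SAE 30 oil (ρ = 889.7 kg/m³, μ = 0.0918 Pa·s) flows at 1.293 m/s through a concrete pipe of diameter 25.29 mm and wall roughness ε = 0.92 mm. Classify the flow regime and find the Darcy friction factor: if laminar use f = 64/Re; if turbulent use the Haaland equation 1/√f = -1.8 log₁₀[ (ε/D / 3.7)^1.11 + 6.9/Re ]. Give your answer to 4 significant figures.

Re = ρVD/μ = 889.7·1.293·0.02529/0.0918 = 316.9.
Re < 2300 → laminar, so f = 64/Re = 0.2019 (roughness is irrelevant in laminar flow).

f ≈ 0.2019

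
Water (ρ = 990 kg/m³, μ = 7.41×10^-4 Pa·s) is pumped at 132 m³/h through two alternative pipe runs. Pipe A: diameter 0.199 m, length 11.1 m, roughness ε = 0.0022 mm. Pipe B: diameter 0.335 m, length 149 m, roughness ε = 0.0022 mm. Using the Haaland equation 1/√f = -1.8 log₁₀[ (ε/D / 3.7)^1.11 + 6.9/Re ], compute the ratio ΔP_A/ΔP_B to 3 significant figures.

Pipe A: V = Q/A = 0.03667/0.0311 = 1.179 m/s; Re = 3.134e+05; ε/D = 1.11e-05; Haaland → f = 0.01432; ΔP_A = f(L/D)(ρV²/2) = 549.4 Pa.
Pipe B: V = Q/A = 0.03667/0.08814 = 0.416 m/s; Re = 1.862e+05; ε/D = 6.57e-06; Haaland → f = 0.01575; ΔP_B = f(L/D)(ρV²/2) = 600.2 Pa.
ΔP_A/ΔP_B = 549.4/600.2 = 0.915.

ΔP_A/ΔP_B ≈ 0.915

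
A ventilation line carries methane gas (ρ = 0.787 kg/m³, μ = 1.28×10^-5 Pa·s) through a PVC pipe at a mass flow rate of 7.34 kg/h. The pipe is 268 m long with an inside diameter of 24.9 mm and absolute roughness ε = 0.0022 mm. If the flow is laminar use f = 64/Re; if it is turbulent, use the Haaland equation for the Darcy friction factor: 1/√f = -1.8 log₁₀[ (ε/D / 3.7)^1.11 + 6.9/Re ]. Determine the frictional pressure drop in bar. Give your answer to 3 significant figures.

ΔP ≈ 0.0393 bar

ṁ = 7.34 kg/h = 7.34/3600 = 0.002039 kg/s.
A = πD²/4 = π(0.0249)²/4 = 0.000487 m²; mean velocity V = ṁ/(ρA) = 0.002039/(0.787 · 0.000487) = 5.32 m/s.
Reynolds number Re = ρVD/μ = 0.787 · 5.32 · 0.0249 / 1.28e-05 = 8145.
Re > 4000 → turbulent. Relative roughness ε/D = 2.2e-06/0.0249 = 8.84e-05. Haaland: 1/√f = -1.8 log₁₀[(8.84e-05/3.7)^1.11 + 6.9/8145] = -1.8 log₁₀[7.41e-06 + 0.000847] = 5.523, so f = 0.03278.
Darcy-Weisbach: ΔP = f(L/D)(ρV²/2) = 0.03278·(268/0.0249)·(0.787·5.32²/2) = 0.03278·1.076e+04·11.14 = 3930 Pa.
ΔP = 3930 Pa = 0.0393 bar.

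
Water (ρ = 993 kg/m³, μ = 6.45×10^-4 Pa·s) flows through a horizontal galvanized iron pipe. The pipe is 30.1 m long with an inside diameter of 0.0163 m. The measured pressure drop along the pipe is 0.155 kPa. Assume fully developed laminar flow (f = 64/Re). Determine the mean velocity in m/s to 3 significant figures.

V ≈ 0.0663 m/s

For laminar flow, f = 64/Re with Re = ρVD/μ, so Darcy-Weisbach reduces to ΔP = 32μLV/D². Solving for V: V = ΔP·D²/(32μL) = 155·(0.0163)²/(32·0.000645·30.1) = 0.06629 m/s.
Check: Re = ρVD/μ = 993·0.06629·0.0163/0.000645 = 1663 < 2300, so the laminar assumption holds.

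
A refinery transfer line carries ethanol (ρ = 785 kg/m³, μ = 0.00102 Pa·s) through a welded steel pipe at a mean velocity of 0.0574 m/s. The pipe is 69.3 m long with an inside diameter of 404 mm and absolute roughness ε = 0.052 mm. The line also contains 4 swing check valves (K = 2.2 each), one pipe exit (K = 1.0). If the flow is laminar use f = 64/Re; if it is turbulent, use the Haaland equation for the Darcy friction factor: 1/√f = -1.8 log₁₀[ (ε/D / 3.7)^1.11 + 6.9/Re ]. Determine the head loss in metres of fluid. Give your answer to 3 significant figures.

Reynolds number Re = ρVD/μ = 785 · 0.0574 · 0.404 / 0.00102 = 1.785e+04.
Re > 4000 → turbulent. Relative roughness ε/D = 5.2e-05/0.404 = 0.000129. Haaland: 1/√f = -1.8 log₁₀[(0.000129/3.7)^1.11 + 6.9/1.785e+04] = -1.8 log₁₀[1.12e-05 + 0.000387] = 6.12, so f = 0.0267.
Total minor-loss coefficient ΣK = 4·2.2 + 1·1 = 9.8.
ΔP = [f·L/D + ΣK]·(ρV²/2) = [0.0267·69.3/0.404 + 9.8]·(785·0.0574²/2) = [4.579 + 9.8]·1.293 = 18.59 Pa.
Head loss h_f = ΔP/(ρg) = 18.59/(785·9.81) = 0.00241 m.

h_f ≈ 0.00241 m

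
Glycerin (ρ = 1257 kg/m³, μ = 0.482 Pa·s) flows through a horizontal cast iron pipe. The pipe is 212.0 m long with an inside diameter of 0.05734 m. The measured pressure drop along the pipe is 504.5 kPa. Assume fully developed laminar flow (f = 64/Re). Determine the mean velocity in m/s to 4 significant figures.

V ≈ 0.5073 m/s

For laminar flow, f = 64/Re with Re = ρVD/μ, so Darcy-Weisbach reduces to ΔP = 32μLV/D². Solving for V: V = ΔP·D²/(32μL) = 5.045e+05·(0.05734)²/(32·0.482·212) = 0.5073 m/s.
Check: Re = ρVD/μ = 1257·0.5073·0.05734/0.482 = 75.86 < 2300, so the laminar assumption holds.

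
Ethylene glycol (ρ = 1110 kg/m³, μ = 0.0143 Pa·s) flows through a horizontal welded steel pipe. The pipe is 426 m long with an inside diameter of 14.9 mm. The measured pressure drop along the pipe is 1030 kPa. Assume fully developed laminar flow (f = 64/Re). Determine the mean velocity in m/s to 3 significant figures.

V ≈ 1.17 m/s

For laminar flow, f = 64/Re with Re = ρVD/μ, so Darcy-Weisbach reduces to ΔP = 32μLV/D². Solving for V: V = ΔP·D²/(32μL) = 1.03e+06·(0.0149)²/(32·0.0143·426) = 1.173 m/s.
Check: Re = ρVD/μ = 1110·1.173·0.0149/0.0143 = 1357 < 2300, so the laminar assumption holds.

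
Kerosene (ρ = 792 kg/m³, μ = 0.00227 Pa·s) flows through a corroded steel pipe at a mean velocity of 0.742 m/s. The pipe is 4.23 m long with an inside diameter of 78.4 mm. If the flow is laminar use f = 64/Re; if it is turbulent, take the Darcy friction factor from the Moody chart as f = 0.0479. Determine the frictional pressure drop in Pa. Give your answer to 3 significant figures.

ΔP ≈ 563 Pa

Reynolds number Re = ρVD/μ = 792 · 0.742 · 0.0784 / 0.00227 = 2.03e+04.
Re > 4000 → turbulent; use the Moody-chart value f = 0.0479.
Darcy-Weisbach: ΔP = f(L/D)(ρV²/2) = 0.0479·(4.23/0.0784)·(792·0.742²/2) = 0.0479·53.95·218 = 563.5 Pa.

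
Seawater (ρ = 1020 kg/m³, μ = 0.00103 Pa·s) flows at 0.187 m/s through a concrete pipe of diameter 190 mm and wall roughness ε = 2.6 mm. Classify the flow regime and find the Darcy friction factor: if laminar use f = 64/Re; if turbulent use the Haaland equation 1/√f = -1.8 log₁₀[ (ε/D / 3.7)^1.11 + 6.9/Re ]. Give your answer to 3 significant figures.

Re = ρVD/μ = 1020·0.187·0.19/0.00103 = 3.519e+04.
Re > 4000 → turbulent. ε/D = 0.0026/0.19 = 0.0137; Haaland: 1/√f = -1.8 log₁₀[0.002 + 0.000196] = 4.786, so f = 0.04366.

f ≈ 0.0437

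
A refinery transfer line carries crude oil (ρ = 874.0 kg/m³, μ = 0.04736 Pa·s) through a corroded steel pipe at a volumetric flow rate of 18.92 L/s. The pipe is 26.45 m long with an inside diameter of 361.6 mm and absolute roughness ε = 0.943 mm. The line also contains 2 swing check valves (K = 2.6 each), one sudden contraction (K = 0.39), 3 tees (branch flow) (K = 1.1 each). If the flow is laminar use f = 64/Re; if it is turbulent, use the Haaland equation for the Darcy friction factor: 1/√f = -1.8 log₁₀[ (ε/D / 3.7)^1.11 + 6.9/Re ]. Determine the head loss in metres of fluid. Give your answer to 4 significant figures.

Q = 18.92 L/s = 18.92/1000 = 0.01892 m³/s.
Cross-sectional area A = πD²/4 = π(0.3616)²/4 = 0.1027 m²; mean velocity V = Q/A = 0.01892/0.1027 = 0.1842 m/s.
Reynolds number Re = ρVD/μ = 874 · 0.1842 · 0.3616 / 0.0474 = 1229.
Re < 2300 → laminar flow, so f = 64/Re = 64/1229 = 0.05206 (the turbulent correlation is not needed).
Total minor-loss coefficient ΣK = 2·2.6 + 1·0.39 + 3·1.1 = 8.89.
ΔP = [f·L/D + ΣK]·(ρV²/2) = [0.05206·26.45/0.3616 + 8.89]·(874·0.1842²/2) = [3.808 + 8.89]·14.83 = 188.3 Pa.
Head loss h_f = ΔP/(ρg) = 188.3/(874·9.81) = 0.02197 m.

h_f ≈ 0.02197 m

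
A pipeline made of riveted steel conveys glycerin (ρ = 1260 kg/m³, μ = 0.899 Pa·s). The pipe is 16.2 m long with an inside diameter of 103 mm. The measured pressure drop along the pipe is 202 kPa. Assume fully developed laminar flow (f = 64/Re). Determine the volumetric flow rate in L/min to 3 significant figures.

For laminar flow, f = 64/Re with Re = ρVD/μ, so Darcy-Weisbach reduces to ΔP = 32μLV/D². Solving for V: V = ΔP·D²/(32μL) = 2.02e+05·(0.103)²/(32·0.899·16.2) = 4.598 m/s.
Check: Re = ρVD/μ = 1260·4.598·0.103/0.899 = 663.8 < 2300, so the laminar assumption holds.
Q = V·A = 4.598·(π/4·0.103²) = 0.03831 m³/s = 2300 L/min.

Q ≈ 2300 L/min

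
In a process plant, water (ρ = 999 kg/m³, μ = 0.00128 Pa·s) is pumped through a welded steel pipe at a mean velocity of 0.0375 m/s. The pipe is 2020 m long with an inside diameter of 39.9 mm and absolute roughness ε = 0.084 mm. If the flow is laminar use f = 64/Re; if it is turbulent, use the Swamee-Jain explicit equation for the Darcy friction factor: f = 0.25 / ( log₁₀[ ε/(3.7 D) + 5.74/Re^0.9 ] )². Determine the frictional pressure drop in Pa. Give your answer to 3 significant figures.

Reynolds number Re = ρVD/μ = 999 · 0.0375 · 0.0399 / 0.00128 = 1168.
Re < 2300 → laminar flow, so f = 64/Re = 64/1168 = 0.05481 (the turbulent correlation is not needed).
Darcy-Weisbach: ΔP = f(L/D)(ρV²/2) = 0.05481·(2020/0.0399)·(999·0.0375²/2) = 0.05481·5.063e+04·0.7024 = 1949 Pa.

ΔP ≈ 1950 Pa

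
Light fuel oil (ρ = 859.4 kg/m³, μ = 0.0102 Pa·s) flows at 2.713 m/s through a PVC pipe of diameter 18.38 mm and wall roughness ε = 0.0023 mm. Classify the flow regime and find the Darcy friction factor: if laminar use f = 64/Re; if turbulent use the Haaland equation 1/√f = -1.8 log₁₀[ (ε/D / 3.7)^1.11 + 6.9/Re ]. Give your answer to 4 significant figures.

Re = ρVD/μ = 859.4·2.713·0.01838/0.0102 = 4201.
Re > 4000 → turbulent. ε/D = 2.3e-06/0.01838 = 0.000125; Haaland: 1/√f = -1.8 log₁₀[1.09e-05 + 0.00164] = 5.007, so f = 0.03989.

f ≈ 0.03989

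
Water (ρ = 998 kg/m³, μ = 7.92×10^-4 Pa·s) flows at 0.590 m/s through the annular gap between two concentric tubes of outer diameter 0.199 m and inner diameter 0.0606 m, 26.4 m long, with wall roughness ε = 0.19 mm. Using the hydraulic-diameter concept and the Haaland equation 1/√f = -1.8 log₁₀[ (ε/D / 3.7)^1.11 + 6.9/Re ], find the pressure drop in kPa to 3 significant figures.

Hydraulic diameter D_h = 4A/P = D_o - D_i = 0.199 - 0.0606 = 0.1384 m.
Re = ρVD_h/μ = 998·0.59·0.1384/0.000792 = 1.029e+05.
ε/D_h = 0.00019/0.1384 = 0.00137; Haaland gives 1/√f = -1.8 log₁₀[0.000156+6.71e-05] = 6.574, so f = 0.02314.
ΔP = f(L/D_h)(ρV²/2) = 0.02314·26.4/0.1384·173.7 = 766.6 Pa.
ΔP = 0.767 kPa.

ΔP ≈ 0.767 kPa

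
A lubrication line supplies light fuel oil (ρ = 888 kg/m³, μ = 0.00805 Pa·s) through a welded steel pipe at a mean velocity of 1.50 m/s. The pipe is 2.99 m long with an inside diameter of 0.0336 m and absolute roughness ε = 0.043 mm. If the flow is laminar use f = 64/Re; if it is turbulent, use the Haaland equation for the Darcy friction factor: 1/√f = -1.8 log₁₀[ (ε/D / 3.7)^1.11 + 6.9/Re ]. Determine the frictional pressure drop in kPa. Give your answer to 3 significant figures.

ΔP ≈ 3.36 kPa

Reynolds number Re = ρVD/μ = 888 · 1.5 · 0.0336 / 0.00805 = 5560.
Re > 4000 → turbulent. Relative roughness ε/D = 4.3e-05/0.0336 = 0.00128. Haaland: 1/√f = -1.8 log₁₀[(0.00128/3.7)^1.11 + 6.9/5560] = -1.8 log₁₀[0.000144 + 0.00124] = 5.145, so f = 0.03777.
Darcy-Weisbach: ΔP = f(L/D)(ρV²/2) = 0.03777·(2.99/0.0336)·(888·1.5²/2) = 0.03777·88.99·999 = 3358 Pa.
ΔP = 3358 Pa = 3.36 kPa.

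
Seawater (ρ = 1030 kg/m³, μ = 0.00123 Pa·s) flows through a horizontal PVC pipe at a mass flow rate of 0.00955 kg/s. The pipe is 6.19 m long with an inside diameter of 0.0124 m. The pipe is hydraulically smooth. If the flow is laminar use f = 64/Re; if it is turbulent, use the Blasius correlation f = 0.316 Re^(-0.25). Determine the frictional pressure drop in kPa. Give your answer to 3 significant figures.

ΔP ≈ 0.122 kPa

A = πD²/4 = π(0.0124)²/4 = 0.0001208 m²; mean velocity V = ṁ/(ρA) = 0.00955/(1030 · 0.0001208) = 0.07678 m/s.
Reynolds number Re = ρVD/μ = 1030 · 0.07678 · 0.0124 / 0.00123 = 797.2.
Re < 2300 → laminar flow, so f = 64/Re = 64/797.2 = 0.08028 (the turbulent correlation is not needed).
Darcy-Weisbach: ΔP = f(L/D)(ρV²/2) = 0.08028·(6.19/0.0124)·(1030·0.07678²/2) = 0.08028·499.2·3.036 = 121.7 Pa.
ΔP = 121.7 Pa = 0.122 kPa.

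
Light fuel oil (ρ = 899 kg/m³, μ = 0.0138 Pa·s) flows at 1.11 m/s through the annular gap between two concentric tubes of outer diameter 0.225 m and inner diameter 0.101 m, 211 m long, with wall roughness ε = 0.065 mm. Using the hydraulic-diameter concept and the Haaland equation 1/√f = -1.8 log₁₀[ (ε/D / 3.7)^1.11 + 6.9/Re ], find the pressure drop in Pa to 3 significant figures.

ΔP ≈ 30600 Pa

Hydraulic diameter D_h = 4A/P = D_o - D_i = 0.225 - 0.101 = 0.124 m.
Re = ρVD_h/μ = 899·1.11·0.124/0.0138 = 8967.
ε/D_h = 6.5e-05/0.124 = 0.000524; Haaland gives 1/√f = -1.8 log₁₀[5.34e-05+0.00077] = 5.552, so f = 0.03244.
ΔP = f(L/D_h)(ρV²/2) = 0.03244·211/0.124·553.8 = 3.057e+04 Pa.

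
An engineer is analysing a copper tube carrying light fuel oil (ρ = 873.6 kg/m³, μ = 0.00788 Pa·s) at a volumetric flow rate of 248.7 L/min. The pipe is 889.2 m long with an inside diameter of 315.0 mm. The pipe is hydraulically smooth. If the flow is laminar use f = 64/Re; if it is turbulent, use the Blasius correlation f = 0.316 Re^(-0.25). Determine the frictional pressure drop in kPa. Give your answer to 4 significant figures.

ΔP ≈ 0.1202 kPa

Q = 248.7 L/min = 248.7/60000 = 0.004145 m³/s.
Cross-sectional area A = πD²/4 = π(0.315)²/4 = 0.07793 m²; mean velocity V = Q/A = 0.004145/0.07793 = 0.05319 m/s.
Reynolds number Re = ρVD/μ = 873.6 · 0.05319 · 0.315 / 0.00788 = 1857.
Re < 2300 → laminar flow, so f = 64/Re = 64/1857 = 0.03446 (the turbulent correlation is not needed).
Darcy-Weisbach: ΔP = f(L/D)(ρV²/2) = 0.03446·(889.2/0.315)·(873.6·0.05319²/2) = 0.03446·2823·1.236 = 120.2 Pa.
ΔP = 120.2 Pa = 0.1202 kPa.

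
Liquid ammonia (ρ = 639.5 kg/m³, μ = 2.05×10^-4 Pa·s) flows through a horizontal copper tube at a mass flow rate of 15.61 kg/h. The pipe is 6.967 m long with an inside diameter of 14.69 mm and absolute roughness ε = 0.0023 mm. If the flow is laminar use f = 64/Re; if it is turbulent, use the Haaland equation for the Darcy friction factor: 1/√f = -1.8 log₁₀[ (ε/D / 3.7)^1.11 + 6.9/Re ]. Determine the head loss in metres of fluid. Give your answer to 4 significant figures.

h_f ≈ 0.001351 m

ṁ = 15.61 kg/h = 15.61/3600 = 0.004336 kg/s.
A = πD²/4 = π(0.01469)²/4 = 0.0001695 m²; mean velocity V = ṁ/(ρA) = 0.004336/(639.5 · 0.0001695) = 0.04001 m/s.
Reynolds number Re = ρVD/μ = 639.5 · 0.04001 · 0.01469 / 0.000205 = 1833.
Re < 2300 → laminar flow, so f = 64/Re = 64/1833 = 0.03491 (the turbulent correlation is not needed).
Darcy-Weisbach: ΔP = f(L/D)(ρV²/2) = 0.03491·(6.967/0.01469)·(639.5·0.04001²/2) = 0.03491·474.3·0.5118 = 8.473 Pa.
Head loss h_f = ΔP/(ρg) = 8.473/(639.5·9.81) = 0.001351 m.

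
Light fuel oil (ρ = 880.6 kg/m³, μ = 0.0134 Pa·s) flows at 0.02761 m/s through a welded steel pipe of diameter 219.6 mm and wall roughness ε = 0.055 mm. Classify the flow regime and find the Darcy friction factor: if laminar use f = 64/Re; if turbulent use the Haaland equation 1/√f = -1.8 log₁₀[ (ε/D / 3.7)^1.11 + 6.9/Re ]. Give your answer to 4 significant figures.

f ≈ 0.1606

Re = ρVD/μ = 880.6·0.02761·0.2196/0.0134 = 398.4.
Re < 2300 → laminar, so f = 64/Re = 0.1606 (roughness is irrelevant in laminar flow).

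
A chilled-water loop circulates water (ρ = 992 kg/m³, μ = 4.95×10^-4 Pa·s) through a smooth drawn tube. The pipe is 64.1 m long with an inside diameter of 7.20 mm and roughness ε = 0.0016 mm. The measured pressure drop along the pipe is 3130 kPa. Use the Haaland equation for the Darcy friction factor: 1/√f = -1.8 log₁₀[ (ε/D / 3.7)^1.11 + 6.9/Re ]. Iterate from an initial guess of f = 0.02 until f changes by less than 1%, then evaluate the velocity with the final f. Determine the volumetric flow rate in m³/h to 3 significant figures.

Rearranging Darcy-Weisbach: V = √(2·ΔP·D/(f·L·ρ)). With ε/D = 1.6e-06/0.0072 = 0.000222, iterate starting from f = 0.02:
  f = 0.02 → V = √(2·3.13e+06·0.0072/(0.02·64.1·992)) = 5.953 m/s; Re = ρVD/μ = 8.59e+04; f → 0.01933
  f = 0.01933 → V = 6.056 m/s; Re = 8.738e+04; f → 0.01927
Converged (Δf/f < 1%). With the final f = 0.01927: V = √(2·3.13e+06·0.0072/(0.01927·64.1·992)) = 6.065 m/s.
Q = V·A = 6.065·(π/4·0.0072²) = 0.0002469 m³/s = 0.889 m³/h.

Q ≈ 0.889 m³/h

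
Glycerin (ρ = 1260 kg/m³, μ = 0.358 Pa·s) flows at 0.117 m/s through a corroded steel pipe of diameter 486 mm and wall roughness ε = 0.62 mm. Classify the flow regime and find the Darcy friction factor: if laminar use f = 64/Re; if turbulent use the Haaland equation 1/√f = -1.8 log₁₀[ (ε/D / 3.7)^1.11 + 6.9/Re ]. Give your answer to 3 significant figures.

Re = ρVD/μ = 1260·0.117·0.486/0.358 = 200.1.
Re < 2300 → laminar, so f = 64/Re = 0.3198 (roughness is irrelevant in laminar flow).

f ≈ 0.320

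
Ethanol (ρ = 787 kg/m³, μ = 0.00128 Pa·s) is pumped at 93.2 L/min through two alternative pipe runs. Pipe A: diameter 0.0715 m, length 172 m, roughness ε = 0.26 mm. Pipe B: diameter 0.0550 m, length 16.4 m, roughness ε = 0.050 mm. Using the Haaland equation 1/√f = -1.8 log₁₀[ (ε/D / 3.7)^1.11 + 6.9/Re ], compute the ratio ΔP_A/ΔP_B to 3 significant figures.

Pipe A: V = Q/A = 0.001553/0.004015 = 0.3869 m/s; Re = 1.701e+04; ε/D = 0.00364; Haaland → f = 0.03289; ΔP_A = f(L/D)(ρV²/2) = 4660 Pa.
Pipe B: V = Q/A = 0.001553/0.002376 = 0.6538 m/s; Re = 2.211e+04; ε/D = 0.000909; Haaland → f = 0.02691; ΔP_B = f(L/D)(ρV²/2) = 1350 Pa.
ΔP_A/ΔP_B = 4660/1350 = 3.45.

ΔP_A/ΔP_B ≈ 3.45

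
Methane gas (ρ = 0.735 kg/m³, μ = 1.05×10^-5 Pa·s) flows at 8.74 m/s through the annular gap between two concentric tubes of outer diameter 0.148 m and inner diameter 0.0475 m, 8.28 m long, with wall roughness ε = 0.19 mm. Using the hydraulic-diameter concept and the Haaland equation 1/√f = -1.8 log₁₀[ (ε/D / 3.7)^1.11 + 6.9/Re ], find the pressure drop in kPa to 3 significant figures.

Hydraulic diameter D_h = 4A/P = D_o - D_i = 0.148 - 0.0475 = 0.1005 m.
Re = ρVD_h/μ = 0.735·8.74·0.1005/1.05e-05 = 6.149e+04.
ε/D_h = 0.00019/0.1005 = 0.00189; Haaland gives 1/√f = -1.8 log₁₀[0.000222+0.000112] = 6.257, so f = 0.02554.
ΔP = f(L/D_h)(ρV²/2) = 0.02554·8.28/0.1005·28.07 = 59.08 Pa.
ΔP = 0.0591 kPa.

ΔP ≈ 0.0591 kPa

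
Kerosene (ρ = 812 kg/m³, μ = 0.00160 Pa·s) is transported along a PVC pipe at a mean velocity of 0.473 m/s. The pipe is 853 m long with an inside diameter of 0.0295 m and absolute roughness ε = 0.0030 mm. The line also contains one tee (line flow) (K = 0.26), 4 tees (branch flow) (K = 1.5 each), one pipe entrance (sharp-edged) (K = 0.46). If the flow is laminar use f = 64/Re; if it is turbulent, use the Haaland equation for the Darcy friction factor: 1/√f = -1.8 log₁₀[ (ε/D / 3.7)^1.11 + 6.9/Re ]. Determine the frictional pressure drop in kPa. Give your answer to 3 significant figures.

Reynolds number Re = ρVD/μ = 812 · 0.473 · 0.0295 / 0.0016 = 7081.
Re > 4000 → turbulent. Relative roughness ε/D = 3e-06/0.0295 = 0.000102. Haaland: 1/√f = -1.8 log₁₀[(0.000102/3.7)^1.11 + 6.9/7081] = -1.8 log₁₀[8.66e-06 + 0.000974] = 5.413, so f = 0.03412.
Total minor-loss coefficient ΣK = 1·0.26 + 4·1.5 + 1·0.46 = 6.72.
ΔP = [f·L/D + ΣK]·(ρV²/2) = [0.03412·853/0.0295 + 6.72]·(812·0.473²/2) = [986.7 + 6.72]·90.83 = 9.024e+04 Pa.
ΔP = 9.024e+04 Pa = 90.2 kPa.

ΔP ≈ 90.2 kPa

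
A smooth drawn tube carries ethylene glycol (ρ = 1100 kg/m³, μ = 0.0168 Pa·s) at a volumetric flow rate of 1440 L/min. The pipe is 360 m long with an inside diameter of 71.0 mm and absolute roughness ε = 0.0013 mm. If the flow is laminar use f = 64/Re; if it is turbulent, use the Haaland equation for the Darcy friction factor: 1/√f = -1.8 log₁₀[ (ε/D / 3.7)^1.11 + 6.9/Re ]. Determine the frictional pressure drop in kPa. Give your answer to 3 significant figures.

ΔP ≈ 2430 kPa

Q = 1440 L/min = 1440/60000 = 0.024 m³/s.
Cross-sectional area A = πD²/4 = π(0.071)²/4 = 0.003959 m²; mean velocity V = Q/A = 0.024/0.003959 = 6.062 m/s.
Reynolds number Re = ρVD/μ = 1100 · 6.062 · 0.071 / 0.0168 = 2.818e+04.
Re > 4000 → turbulent. Relative roughness ε/D = 1.3e-06/0.071 = 1.83e-05. Haaland: 1/√f = -1.8 log₁₀[(1.83e-05/3.7)^1.11 + 6.9/2.818e+04] = -1.8 log₁₀[1.29e-06 + 0.000245] = 6.496, so f = 0.0237.
Darcy-Weisbach: ΔP = f(L/D)(ρV²/2) = 0.0237·(360/0.071)·(1100·6.062²/2) = 0.0237·5070·2.021e+04 = 2.429e+06 Pa.
ΔP = 2.429e+06 Pa = 2430 kPa.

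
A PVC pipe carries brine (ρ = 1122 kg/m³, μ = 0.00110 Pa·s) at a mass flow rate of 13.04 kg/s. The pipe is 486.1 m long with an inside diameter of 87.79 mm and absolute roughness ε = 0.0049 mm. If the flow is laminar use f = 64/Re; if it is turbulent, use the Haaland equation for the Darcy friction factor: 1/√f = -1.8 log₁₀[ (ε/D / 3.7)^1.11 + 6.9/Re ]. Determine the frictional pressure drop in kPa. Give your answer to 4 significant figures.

A = πD²/4 = π(0.08779)²/4 = 0.006053 m²; mean velocity V = ṁ/(ρA) = 13.04/(1122 · 0.006053) = 1.92 m/s.
Reynolds number Re = ρVD/μ = 1122 · 1.92 · 0.08779 / 0.0011 = 1.719e+05.
Re > 4000 → turbulent. Relative roughness ε/D = 4.9e-06/0.08779 = 5.58e-05. Haaland: 1/√f = -1.8 log₁₀[(5.58e-05/3.7)^1.11 + 6.9/1.719e+05] = -1.8 log₁₀[4.45e-06 + 4.01e-05] = 7.832, so f = 0.0163.
Darcy-Weisbach: ΔP = f(L/D)(ρV²/2) = 0.0163·(486.1/0.08779)·(1122·1.92²/2) = 0.0163·5537·2068 = 1.867e+05 Pa.
ΔP = 1.867e+05 Pa = 186.7 kPa.

ΔP ≈ 186.7 kPa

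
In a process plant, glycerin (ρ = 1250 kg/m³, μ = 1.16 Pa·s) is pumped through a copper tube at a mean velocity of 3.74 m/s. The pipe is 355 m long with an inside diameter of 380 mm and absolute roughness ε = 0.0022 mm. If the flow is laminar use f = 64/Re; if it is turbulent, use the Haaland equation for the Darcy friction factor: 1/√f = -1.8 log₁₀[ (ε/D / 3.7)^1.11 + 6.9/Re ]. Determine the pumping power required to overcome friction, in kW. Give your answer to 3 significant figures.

P ≈ 145 kW

Reynolds number Re = ρVD/μ = 1250 · 3.74 · 0.38 / 1.16 = 1531.
Re < 2300 → laminar flow, so f = 64/Re = 64/1531 = 0.04179 (the turbulent correlation is not needed).
Darcy-Weisbach: ΔP = f(L/D)(ρV²/2) = 0.04179·(355/0.38)·(1250·3.74²/2) = 0.04179·934.2·8742 = 3.413e+05 Pa.
Q = V·A = 3.74·0.1134 = 0.4242 m³/s.
Pumping power P = QΔP = 0.4242·3.413e+05 = 144800 W = 145 kW.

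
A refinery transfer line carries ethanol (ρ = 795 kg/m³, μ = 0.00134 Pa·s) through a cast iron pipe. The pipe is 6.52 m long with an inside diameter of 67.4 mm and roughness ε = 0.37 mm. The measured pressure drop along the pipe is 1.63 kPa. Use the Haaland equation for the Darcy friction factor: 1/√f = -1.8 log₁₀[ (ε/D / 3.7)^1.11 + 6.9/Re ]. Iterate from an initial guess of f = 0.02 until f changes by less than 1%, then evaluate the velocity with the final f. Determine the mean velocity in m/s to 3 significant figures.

V ≈ 1.13 m/s

Rearranging Darcy-Weisbach: V = √(2·ΔP·D/(f·L·ρ)). With ε/D = 0.00037/0.0674 = 0.00549, iterate starting from f = 0.02:
  f = 0.02 → V = √(2·1630·0.0674/(0.02·6.52·795)) = 1.456 m/s; Re = ρVD/μ = 5.822e+04; f → 0.03266
  f = 0.03266 → V = 1.139 m/s; Re = 4.555e+04; f → 0.03302
  f = 0.03302 → V = 1.133 m/s; Re = 4.531e+04; f → 0.03303
Converged (Δf/f < 1%). With the final f = 0.03303: V = √(2·1630·0.0674/(0.03303·6.52·795)) = 1.133 m/s.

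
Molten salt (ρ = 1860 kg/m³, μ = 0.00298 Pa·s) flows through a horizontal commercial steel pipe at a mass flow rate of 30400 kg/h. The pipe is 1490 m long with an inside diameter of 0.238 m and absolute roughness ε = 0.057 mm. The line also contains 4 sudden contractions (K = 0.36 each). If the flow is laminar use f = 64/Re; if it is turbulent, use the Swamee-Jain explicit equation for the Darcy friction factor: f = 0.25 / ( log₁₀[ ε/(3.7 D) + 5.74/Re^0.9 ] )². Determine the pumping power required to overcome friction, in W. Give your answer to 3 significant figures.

ṁ = 30400 kg/h = 30400/3600 = 8.444 kg/s.
A = πD²/4 = π(0.238)²/4 = 0.04449 m²; mean velocity V = ṁ/(ρA) = 8.444/(1860 · 0.04449) = 0.1021 m/s.
Reynolds number Re = ρVD/μ = 1860 · 0.1021 · 0.238 / 0.00298 = 1.516e+04.
Re > 4000 → turbulent. Relative roughness ε/D = 5.7e-05/0.238 = 0.000239. Swamee-Jain: f = 0.25/(log₁₀[0.000239/3.7 + 5.74/1.516e+04^0.9])² = 0.25/(log₁₀[6.47e-05 + 0.000991])² = 0.25/(-2.976)² = 0.02822.
Total minor-loss coefficient ΣK = 4·0.36 = 1.44.
ΔP = [f·L/D + ΣK]·(ρV²/2) = [0.02822·1490/0.238 + 1.44]·(1860·0.1021²/2) = [176.7 + 1.44]·9.685 = 1725 Pa.
Q = ṁ/ρ = 8.444/1860 = 0.00454 m³/s.
Pumping power P = QΔP = 0.00454·1725 = 7.833 W = 7.83 W.

P ≈ 7.83 W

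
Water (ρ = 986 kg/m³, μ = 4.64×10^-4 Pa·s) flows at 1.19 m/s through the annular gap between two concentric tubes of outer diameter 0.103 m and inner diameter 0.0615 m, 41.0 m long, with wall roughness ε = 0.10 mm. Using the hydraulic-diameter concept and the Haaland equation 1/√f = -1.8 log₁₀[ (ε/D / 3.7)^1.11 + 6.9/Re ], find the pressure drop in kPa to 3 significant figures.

ΔP ≈ 17.9 kPa

Hydraulic diameter D_h = 4A/P = D_o - D_i = 0.103 - 0.0615 = 0.0415 m.
Re = ρVD_h/μ = 986·1.19·0.0415/0.000464 = 1.049e+05.
ε/D_h = 0.0001/0.0415 = 0.00241; Haaland gives 1/√f = -1.8 log₁₀[0.000291+6.57e-05] = 6.207, so f = 0.02596.
ΔP = f(L/D_h)(ρV²/2) = 0.02596·41/0.0415·698.1 = 1.79e+04 Pa.
ΔP = 17.9 kPa.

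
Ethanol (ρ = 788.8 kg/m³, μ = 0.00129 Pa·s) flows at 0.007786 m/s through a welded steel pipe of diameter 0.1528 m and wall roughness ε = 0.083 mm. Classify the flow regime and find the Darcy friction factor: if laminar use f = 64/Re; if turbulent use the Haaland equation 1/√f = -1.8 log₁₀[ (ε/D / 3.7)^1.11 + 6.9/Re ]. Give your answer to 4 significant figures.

f ≈ 0.08798

Re = ρVD/μ = 788.8·0.007786·0.1528/0.00129 = 727.5.
Re < 2300 → laminar, so f = 64/Re = 0.08798 (roughness is irrelevant in laminar flow).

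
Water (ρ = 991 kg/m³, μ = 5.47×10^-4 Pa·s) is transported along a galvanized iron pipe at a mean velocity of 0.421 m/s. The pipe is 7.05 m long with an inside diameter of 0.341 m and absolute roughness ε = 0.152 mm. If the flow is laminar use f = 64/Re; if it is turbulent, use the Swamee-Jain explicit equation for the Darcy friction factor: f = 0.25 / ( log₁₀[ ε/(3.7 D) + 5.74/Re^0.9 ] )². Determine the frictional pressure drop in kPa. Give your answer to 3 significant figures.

Reynolds number Re = ρVD/μ = 991 · 0.421 · 0.341 / 0.000547 = 2.601e+05.
Re > 4000 → turbulent. Relative roughness ε/D = 0.000152/0.341 = 0.000446. Swamee-Jain: f = 0.25/(log₁₀[0.000446/3.7 + 5.74/2.601e+05^0.9])² = 0.25/(log₁₀[0.00012 + 7.68e-05])² = 0.25/(-3.705)² = 0.01821.
Darcy-Weisbach: ΔP = f(L/D)(ρV²/2) = 0.01821·(7.05/0.341)·(991·0.421²/2) = 0.01821·20.67·87.82 = 33.07 Pa.
ΔP = 33.07 Pa = 0.0331 kPa.

ΔP ≈ 0.0331 kPa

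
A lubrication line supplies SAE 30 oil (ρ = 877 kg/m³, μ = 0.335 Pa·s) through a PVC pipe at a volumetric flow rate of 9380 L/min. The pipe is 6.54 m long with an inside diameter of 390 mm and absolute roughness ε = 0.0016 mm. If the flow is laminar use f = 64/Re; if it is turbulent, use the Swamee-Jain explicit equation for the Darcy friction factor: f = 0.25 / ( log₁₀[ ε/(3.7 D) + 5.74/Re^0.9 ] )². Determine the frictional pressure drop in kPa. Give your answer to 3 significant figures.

Q = 9380 L/min = 9380/60000 = 0.1563 m³/s.
Cross-sectional area A = πD²/4 = π(0.39)²/4 = 0.1195 m²; mean velocity V = Q/A = 0.1563/0.1195 = 1.309 m/s.
Reynolds number Re = ρVD/μ = 877 · 1.309 · 0.39 / 0.335 = 1336.
Re < 2300 → laminar flow, so f = 64/Re = 64/1336 = 0.0479 (the turbulent correlation is not needed).
Darcy-Weisbach: ΔP = f(L/D)(ρV²/2) = 0.0479·(6.54/0.39)·(877·1.309²/2) = 0.0479·16.77·751 = 603.2 Pa.
ΔP = 603.2 Pa = 0.603 kPa.

ΔP ≈ 0.603 kPa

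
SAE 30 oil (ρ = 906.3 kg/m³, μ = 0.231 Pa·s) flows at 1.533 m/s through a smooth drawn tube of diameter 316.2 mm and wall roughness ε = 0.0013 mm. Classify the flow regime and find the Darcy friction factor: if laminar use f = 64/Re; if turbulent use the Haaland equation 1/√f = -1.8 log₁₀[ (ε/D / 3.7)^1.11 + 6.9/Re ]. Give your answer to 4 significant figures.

f ≈ 0.03365

Re = ρVD/μ = 906.3·1.533·0.3162/0.231 = 1902.
Re < 2300 → laminar, so f = 64/Re = 0.03365 (roughness is irrelevant in laminar flow).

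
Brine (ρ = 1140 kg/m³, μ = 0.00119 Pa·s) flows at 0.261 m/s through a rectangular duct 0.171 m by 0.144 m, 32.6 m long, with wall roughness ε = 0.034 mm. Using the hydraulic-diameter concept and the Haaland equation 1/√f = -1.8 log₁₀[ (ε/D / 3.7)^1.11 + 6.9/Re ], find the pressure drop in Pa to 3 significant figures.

Hydraulic diameter D_h = 4A/P = 4·(0.171·0.144)/(2·(0.171+0.144)) = 0.0985/0.63 = 0.1563 m.
Re = ρVD_h/μ = 1140·0.261·0.1563/0.00119 = 3.909e+04.
ε/D_h = 3.4e-05/0.1563 = 0.000217; Haaland gives 1/√f = -1.8 log₁₀[2.01e-05+0.000177] = 6.671, so f = 0.02247.
ΔP = f(L/D_h)(ρV²/2) = 0.02247·32.6/0.1563·38.83 = 181.9 Pa.

ΔP ≈ 182 Pa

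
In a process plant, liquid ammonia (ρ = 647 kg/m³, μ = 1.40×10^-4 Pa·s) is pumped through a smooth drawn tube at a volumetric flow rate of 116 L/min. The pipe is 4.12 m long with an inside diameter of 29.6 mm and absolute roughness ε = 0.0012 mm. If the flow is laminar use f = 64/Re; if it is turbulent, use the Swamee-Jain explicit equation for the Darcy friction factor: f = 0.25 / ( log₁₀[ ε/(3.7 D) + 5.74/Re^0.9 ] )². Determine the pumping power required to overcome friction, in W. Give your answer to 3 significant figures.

Q = 116 L/min = 116/60000 = 0.001933 m³/s.
Cross-sectional area A = πD²/4 = π(0.0296)²/4 = 0.0006881 m²; mean velocity V = Q/A = 0.001933/0.0006881 = 2.81 m/s.
Reynolds number Re = ρVD/μ = 647 · 2.81 · 0.0296 / 0.00014 = 3.843e+05.
Re > 4000 → turbulent. Relative roughness ε/D = 1.2e-06/0.0296 = 4.05e-05. Swamee-Jain: f = 0.25/(log₁₀[4.05e-05/3.7 + 5.74/3.843e+05^0.9])² = 0.25/(log₁₀[1.1e-05 + 5.4e-05])² = 0.25/(-4.187)² = 0.01426.
Darcy-Weisbach: ΔP = f(L/D)(ρV²/2) = 0.01426·(4.12/0.0296)·(647·2.81²/2) = 0.01426·139.2·2554 = 5068 Pa.
Pumping power P = QΔP = 0.001933·5068 = 9.798 W = 9.80 W.

P ≈ 9.80 W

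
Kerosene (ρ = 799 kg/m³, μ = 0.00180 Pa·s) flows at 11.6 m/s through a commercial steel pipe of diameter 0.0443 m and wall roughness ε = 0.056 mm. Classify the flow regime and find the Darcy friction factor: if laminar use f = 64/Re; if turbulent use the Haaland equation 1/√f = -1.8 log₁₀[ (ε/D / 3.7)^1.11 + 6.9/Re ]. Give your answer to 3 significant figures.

f ≈ 0.0218

Re = ρVD/μ = 799·11.6·0.0443/0.0018 = 2.281e+05.
Re > 4000 → turbulent. ε/D = 5.6e-05/0.0443 = 0.00126; Haaland: 1/√f = -1.8 log₁₀[0.000142 + 3.02e-05] = 6.775, so f = 0.02179.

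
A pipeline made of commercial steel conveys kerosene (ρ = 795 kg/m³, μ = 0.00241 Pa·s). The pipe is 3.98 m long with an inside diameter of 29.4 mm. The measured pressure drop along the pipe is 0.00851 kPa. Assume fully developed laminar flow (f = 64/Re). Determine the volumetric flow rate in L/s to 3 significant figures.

For laminar flow, f = 64/Re with Re = ρVD/μ, so Darcy-Weisbach reduces to ΔP = 32μLV/D². Solving for V: V = ΔP·D²/(32μL) = 8.51·(0.0294)²/(32·0.00241·3.98) = 0.02396 m/s.
Check: Re = ρVD/μ = 795·0.02396·0.0294/0.00241 = 232.4 < 2300, so the laminar assumption holds.
Q = V·A = 0.02396·(π/4·0.0294²) = 1.627e-05 m³/s = 0.0163 L/s.

Q ≈ 0.0163 L/s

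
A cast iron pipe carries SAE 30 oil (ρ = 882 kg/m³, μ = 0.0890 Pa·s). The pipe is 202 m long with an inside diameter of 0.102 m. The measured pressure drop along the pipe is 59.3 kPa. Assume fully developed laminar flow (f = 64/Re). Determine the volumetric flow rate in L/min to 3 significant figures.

Q ≈ 526 L/min

For laminar flow, f = 64/Re with Re = ρVD/μ, so Darcy-Weisbach reduces to ΔP = 32μLV/D². Solving for V: V = ΔP·D²/(32μL) = 5.93e+04·(0.102)²/(32·0.089·202) = 1.072 m/s.
Check: Re = ρVD/μ = 882·1.072·0.102/0.089 = 1084 < 2300, so the laminar assumption holds.
Q = V·A = 1.072·(π/4·0.102²) = 0.008763 m³/s = 526 L/min.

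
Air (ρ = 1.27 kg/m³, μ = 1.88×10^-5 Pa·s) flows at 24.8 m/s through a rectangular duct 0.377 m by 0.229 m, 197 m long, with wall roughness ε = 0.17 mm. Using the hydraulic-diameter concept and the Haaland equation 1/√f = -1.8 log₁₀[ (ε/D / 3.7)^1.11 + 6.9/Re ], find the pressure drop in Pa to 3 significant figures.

ΔP ≈ 4910 Pa

Hydraulic diameter D_h = 4A/P = 4·(0.377·0.229)/(2·(0.377+0.229)) = 0.3453/1.212 = 0.2849 m.
Re = ρVD_h/μ = 1.27·24.8·0.2849/1.88e-05 = 4.773e+05.
ε/D_h = 0.00017/0.2849 = 0.000597; Haaland gives 1/√f = -1.8 log₁₀[6.17e-05+1.45e-05] = 7.413, so f = 0.0182.
ΔP = f(L/D_h)(ρV²/2) = 0.0182·197/0.2849·390.6 = 4914 Pa.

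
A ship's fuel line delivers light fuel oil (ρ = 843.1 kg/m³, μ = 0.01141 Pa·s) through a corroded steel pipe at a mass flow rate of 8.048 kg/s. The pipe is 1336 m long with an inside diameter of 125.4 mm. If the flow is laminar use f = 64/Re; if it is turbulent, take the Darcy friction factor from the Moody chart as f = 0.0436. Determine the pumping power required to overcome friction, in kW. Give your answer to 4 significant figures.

P ≈ 1.117 kW

A = πD²/4 = π(0.1254)²/4 = 0.01235 m²; mean velocity V = ṁ/(ρA) = 8.048/(843.1 · 0.01235) = 0.7729 m/s.
Reynolds number Re = ρVD/μ = 843.1 · 0.7729 · 0.1254 / 0.0114 = 7162.
Re > 4000 → turbulent; use the Moody-chart value f = 0.0436.
Darcy-Weisbach: ΔP = f(L/D)(ρV²/2) = 0.0436·(1336/0.1254)·(843.1·0.7729²/2) = 0.0436·1.065e+04·251.8 = 1.17e+05 Pa.
Q = ṁ/ρ = 8.048/843.1 = 0.009546 m³/s.
Pumping power P = QΔP = 0.009546·1.17e+05 = 1116.6 W = 1.117 kW.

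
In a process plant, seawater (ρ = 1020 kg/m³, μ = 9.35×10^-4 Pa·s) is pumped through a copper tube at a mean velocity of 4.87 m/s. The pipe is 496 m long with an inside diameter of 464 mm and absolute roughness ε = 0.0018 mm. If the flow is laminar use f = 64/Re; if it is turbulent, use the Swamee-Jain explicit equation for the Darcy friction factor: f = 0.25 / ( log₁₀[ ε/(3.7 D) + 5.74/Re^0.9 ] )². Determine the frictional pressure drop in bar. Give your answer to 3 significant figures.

ΔP ≈ 1.32 bar

Reynolds number Re = ρVD/μ = 1020 · 4.87 · 0.464 / 0.000935 = 2.465e+06.
Re > 4000 → turbulent. Relative roughness ε/D = 1.8e-06/0.464 = 3.88e-06. Swamee-Jain: f = 0.25/(log₁₀[3.88e-06/3.7 + 5.74/2.465e+06^0.9])² = 0.25/(log₁₀[1.05e-06 + 1.01e-05])² = 0.25/(-4.951)² = 0.0102.
Darcy-Weisbach: ΔP = f(L/D)(ρV²/2) = 0.0102·(496/0.464)·(1020·4.87²/2) = 0.0102·1069·1.21e+04 = 1.319e+05 Pa.
ΔP = 1.319e+05 Pa = 1.32 bar.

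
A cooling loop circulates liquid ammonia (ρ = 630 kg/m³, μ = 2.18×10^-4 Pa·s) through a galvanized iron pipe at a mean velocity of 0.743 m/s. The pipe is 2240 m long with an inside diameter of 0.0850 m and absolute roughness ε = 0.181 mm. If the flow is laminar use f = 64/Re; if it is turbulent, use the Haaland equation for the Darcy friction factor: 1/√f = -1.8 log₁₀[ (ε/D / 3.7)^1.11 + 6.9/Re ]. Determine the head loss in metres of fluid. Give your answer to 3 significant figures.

Reynolds number Re = ρVD/μ = 630 · 0.743 · 0.085 / 0.000218 = 1.825e+05.
Re > 4000 → turbulent. Relative roughness ε/D = 0.000181/0.085 = 0.00213. Haaland: 1/√f = -1.8 log₁₀[(0.00213/3.7)^1.11 + 6.9/1.825e+05] = -1.8 log₁₀[0.000253 + 3.78e-05] = 6.365, so f = 0.02469.
Darcy-Weisbach: ΔP = f(L/D)(ρV²/2) = 0.02469·(2240/0.085)·(630·0.743²/2) = 0.02469·2.635e+04·173.9 = 1.131e+05 Pa.
Head loss h_f = ΔP/(ρg) = 1.131e+05/(630·9.81) = 18.3 m.

h_f ≈ 18.3 m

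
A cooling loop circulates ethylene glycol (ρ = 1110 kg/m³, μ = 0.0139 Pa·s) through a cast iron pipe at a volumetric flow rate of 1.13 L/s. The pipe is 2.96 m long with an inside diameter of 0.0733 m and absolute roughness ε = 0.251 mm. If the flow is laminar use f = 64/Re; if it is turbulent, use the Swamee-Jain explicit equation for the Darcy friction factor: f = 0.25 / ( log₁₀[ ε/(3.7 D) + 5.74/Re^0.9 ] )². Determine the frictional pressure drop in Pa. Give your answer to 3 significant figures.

ΔP ≈ 65.6 Pa

Q = 1.13 L/s = 1.13/1000 = 0.00113 m³/s.
Cross-sectional area A = πD²/4 = π(0.0733)²/4 = 0.00422 m²; mean velocity V = Q/A = 0.00113/0.00422 = 0.2678 m/s.
Reynolds number Re = ρVD/μ = 1110 · 0.2678 · 0.0733 / 0.0139 = 1567.
Re < 2300 → laminar flow, so f = 64/Re = 64/1567 = 0.04083 (the turbulent correlation is not needed).
Darcy-Weisbach: ΔP = f(L/D)(ρV²/2) = 0.04083·(2.96/0.0733)·(1110·0.2678²/2) = 0.04083·40.38·39.8 = 65.62 Pa.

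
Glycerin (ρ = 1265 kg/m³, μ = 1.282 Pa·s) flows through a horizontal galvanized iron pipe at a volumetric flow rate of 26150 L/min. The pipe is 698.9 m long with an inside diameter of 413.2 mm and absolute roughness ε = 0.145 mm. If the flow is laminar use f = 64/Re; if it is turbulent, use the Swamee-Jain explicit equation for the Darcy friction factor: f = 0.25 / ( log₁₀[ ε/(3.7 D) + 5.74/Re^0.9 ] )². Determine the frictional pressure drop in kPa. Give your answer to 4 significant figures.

ΔP ≈ 545.8 kPa

Q = 26150 L/min = 26150/60000 = 0.4358 m³/s.
Cross-sectional area A = πD²/4 = π(0.4132)²/4 = 0.1341 m²; mean velocity V = Q/A = 0.4358/0.1341 = 3.25 m/s.
Reynolds number Re = ρVD/μ = 1265 · 3.25 · 0.4132 / 1.28 = 1325.
Re < 2300 → laminar flow, so f = 64/Re = 64/1325 = 0.0483 (the turbulent correlation is not needed).
Darcy-Weisbach: ΔP = f(L/D)(ρV²/2) = 0.0483·(698.9/0.4132)·(1265·3.25²/2) = 0.0483·1691·6682 = 5.458e+05 Pa.
ΔP = 5.458e+05 Pa = 545.8 kPa.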